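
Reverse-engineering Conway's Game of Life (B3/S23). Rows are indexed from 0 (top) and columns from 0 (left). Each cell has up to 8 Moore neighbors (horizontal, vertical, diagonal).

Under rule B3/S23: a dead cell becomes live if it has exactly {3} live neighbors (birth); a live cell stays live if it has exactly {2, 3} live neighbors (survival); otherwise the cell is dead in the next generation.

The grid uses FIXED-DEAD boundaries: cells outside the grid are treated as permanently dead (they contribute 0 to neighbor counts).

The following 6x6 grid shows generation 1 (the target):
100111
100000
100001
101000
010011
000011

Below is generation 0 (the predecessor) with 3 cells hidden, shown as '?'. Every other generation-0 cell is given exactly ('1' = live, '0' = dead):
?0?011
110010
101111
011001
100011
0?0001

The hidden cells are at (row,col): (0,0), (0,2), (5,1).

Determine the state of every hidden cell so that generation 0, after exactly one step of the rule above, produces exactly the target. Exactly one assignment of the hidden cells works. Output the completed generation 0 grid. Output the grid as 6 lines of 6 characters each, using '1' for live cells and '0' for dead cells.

Answer: 101011
110010
101111
011001
100011
000001

Derivation:
Hidden generation-0 cells (in order): (0,0), (0,2), (5,1).
A hidden cell only influences target cells in its own 3x3 neighborhood. Try each of the 2^3 = 8 assignments, step the completed generation 0 forward once under B3/S23, and compare with the target:
  (0,0)=0 (0,2)=0 (5,1)=0 -> step gives (0,0)='0' but target has '1' -> reject
  (0,0)=0 (0,2)=0 (5,1)=1 -> step gives (0,0)='0' but target has '1' -> reject
  (0,0)=0 (0,2)=1 (5,1)=0 -> step gives (0,0)='0' but target has '1' -> reject
  (0,0)=0 (0,2)=1 (5,1)=1 -> step gives (0,0)='0' but target has '1' -> reject
  (0,0)=1 (0,2)=0 (5,1)=0 -> step gives (0,1)='1' but target has '0' -> reject
  (0,0)=1 (0,2)=0 (5,1)=1 -> step gives (0,1)='1' but target has '0' -> reject
  (0,0)=1 (0,2)=1 (5,1)=0 -> step reproduces the target at every cell -> ACCEPT
  (0,0)=1 (0,2)=1 (5,1)=1 -> step gives (4,0)='1' but target has '0' -> reject
Unique solution: (0,0)=live, (0,2)=live, (5,1)=dead.
Check: live-neighbor counts of every cell in the completed generation 0:
241322
354655
364443
343564
132233
110132
Applying B3/S23 to generation 0 with these counts gives:
100111
100000
100001
101000
010011
000011
which matches the target exactly.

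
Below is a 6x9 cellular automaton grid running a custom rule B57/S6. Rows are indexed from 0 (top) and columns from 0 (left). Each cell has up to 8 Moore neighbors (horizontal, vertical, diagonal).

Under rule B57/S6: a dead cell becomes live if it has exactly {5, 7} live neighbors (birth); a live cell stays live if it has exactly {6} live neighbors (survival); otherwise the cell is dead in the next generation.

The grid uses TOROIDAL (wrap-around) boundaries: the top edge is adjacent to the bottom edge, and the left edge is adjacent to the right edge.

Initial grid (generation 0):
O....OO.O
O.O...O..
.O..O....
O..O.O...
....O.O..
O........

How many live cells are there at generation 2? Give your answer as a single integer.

Answer: 0

Derivation:
Simulating step by step:
Generation 0 (given above): 15 live cells
Generation 1: 0 live cells
.........
.........
.........
.........
.........
.........
Generation 2: 0 live cells
.........
.........
.........
.........
.........
.........
Population at generation 2: 0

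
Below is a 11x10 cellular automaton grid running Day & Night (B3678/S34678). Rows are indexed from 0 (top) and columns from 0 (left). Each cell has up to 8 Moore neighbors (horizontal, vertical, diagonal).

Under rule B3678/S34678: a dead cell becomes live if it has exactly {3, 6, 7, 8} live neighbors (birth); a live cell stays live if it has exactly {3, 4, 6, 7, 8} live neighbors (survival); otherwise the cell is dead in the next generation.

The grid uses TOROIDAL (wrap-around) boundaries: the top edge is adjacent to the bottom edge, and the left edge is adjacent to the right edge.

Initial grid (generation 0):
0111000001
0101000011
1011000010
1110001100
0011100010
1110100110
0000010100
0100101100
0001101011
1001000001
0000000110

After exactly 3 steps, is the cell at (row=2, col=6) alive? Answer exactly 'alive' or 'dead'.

Answer: dead

Derivation:
Simulating step by step:
Generation 0 (given above): 43 live cells
Generation 1: 49 live cells
0010000101
0111100011
1101000010
0001100110
0100011010
0110111111
1011110100
0001101100
0011100011
0000100001
0101000010
Generation 2: 48 live cells
0000100001
0101000111
1110000010
1100111110
1000000100
0110011011
0011111001
0101101101
0000100110
1000100001
1010000011
Generation 3: 47 live cells
0111000110
0100000011
0011110101
1010001110
1010101000
0110011011
0000010001
1000011100
0000101110
1101000100
1101000010

Cell (2,6) at generation 3: 0 -> dead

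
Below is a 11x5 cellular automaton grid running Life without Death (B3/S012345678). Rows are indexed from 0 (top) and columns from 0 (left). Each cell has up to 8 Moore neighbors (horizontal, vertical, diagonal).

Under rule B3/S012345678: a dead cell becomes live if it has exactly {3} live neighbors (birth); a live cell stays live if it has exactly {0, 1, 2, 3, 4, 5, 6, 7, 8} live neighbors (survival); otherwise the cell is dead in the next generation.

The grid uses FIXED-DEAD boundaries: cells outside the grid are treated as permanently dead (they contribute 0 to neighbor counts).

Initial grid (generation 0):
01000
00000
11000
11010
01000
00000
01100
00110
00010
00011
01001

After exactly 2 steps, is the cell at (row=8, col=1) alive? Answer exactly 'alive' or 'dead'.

Simulating step by step:
Generation 0 (given above): 16 live cells
Generation 1: 27 live cells
01000
11000
11100
11010
11100
01100
01110
01110
00010
00111
01011
Generation 2: 32 live cells
11000
11000
11100
11010
11110
01100
11110
01111
01010
00111
01011

Cell (8,1) at generation 2: 1 -> alive

Answer: alive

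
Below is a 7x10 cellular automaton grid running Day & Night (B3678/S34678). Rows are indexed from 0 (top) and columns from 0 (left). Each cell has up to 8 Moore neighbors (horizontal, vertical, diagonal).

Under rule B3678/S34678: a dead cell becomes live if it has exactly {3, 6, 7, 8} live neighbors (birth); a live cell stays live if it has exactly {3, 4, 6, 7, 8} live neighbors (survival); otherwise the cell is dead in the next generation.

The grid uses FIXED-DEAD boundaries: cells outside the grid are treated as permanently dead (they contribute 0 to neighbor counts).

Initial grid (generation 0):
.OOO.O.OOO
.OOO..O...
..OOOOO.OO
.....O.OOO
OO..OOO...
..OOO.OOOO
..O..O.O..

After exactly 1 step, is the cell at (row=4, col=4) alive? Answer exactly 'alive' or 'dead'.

Simulating step by step:
Generation 0 (given above): 37 live cells
Generation 1: 37 live cells
.O.OO.O...
.OOOO.O...
.OOOOOO.OO
.OO.OOOOOO
..O.O..OO.
..OOOO.OO.
....O..O..

Cell (4,4) at generation 1: 1 -> alive

Answer: alive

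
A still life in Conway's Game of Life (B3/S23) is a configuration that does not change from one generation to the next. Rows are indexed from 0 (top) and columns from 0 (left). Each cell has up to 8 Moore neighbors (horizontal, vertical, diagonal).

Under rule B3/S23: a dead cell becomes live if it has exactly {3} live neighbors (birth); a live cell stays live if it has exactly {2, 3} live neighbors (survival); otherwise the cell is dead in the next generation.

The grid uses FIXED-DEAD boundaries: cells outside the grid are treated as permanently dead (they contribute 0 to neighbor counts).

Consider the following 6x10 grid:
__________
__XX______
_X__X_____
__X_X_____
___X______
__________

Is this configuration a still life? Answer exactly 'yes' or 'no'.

Compute generation 1 and compare to generation 0 (given above):
Generation 1:
__________
__XX______
_X__X_____
__X_X_____
___X______
__________
The grids are IDENTICAL -> still life.

Answer: yes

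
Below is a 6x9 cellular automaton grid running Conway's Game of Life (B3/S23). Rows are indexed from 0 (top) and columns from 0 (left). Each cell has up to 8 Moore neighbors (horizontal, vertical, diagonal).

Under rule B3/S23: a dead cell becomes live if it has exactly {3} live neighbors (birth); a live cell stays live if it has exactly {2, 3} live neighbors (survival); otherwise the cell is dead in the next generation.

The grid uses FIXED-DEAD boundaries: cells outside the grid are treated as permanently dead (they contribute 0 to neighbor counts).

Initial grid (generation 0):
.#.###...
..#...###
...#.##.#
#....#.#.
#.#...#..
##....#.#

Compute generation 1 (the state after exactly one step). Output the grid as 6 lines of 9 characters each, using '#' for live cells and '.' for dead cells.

Answer: ..######.
..#.....#
....##..#
.#..##.#.
#....##..
##.....#.

Derivation:
Simulating step by step:
Generation 0 (given above): 22 live cells
Generation 1: 21 live cells
(generation 1 grid is the final answer)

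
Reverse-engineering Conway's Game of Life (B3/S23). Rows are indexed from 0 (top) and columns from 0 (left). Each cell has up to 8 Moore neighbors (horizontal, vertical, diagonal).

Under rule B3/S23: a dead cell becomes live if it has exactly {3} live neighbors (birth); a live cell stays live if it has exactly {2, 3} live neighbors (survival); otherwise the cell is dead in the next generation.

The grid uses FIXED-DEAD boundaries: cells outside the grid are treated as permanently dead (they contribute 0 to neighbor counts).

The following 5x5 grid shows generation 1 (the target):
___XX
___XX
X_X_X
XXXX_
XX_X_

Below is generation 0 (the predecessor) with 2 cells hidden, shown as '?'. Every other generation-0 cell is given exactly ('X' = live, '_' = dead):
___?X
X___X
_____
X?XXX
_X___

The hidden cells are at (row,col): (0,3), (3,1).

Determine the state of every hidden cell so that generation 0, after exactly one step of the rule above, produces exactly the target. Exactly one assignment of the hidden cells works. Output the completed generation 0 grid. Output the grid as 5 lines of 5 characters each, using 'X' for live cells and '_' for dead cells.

Answer: ___XX
X___X
_____
XXXXX
_X___

Derivation:
Hidden generation-0 cells (in order): (0,3), (3,1).
A hidden cell only influences target cells in its own 3x3 neighborhood. Try each of the 2^2 = 4 assignments, step the completed generation 0 forward once under B3/S23, and compare with the target:
  (0,3)=_ (3,1)=_ -> step gives (0,3)='_' but target has 'X' -> reject
  (0,3)=_ (3,1)=X -> step gives (0,3)='_' but target has 'X' -> reject
  (0,3)=X (3,1)=_ -> step gives (2,0)='_' but target has 'X' -> reject
  (0,3)=X (3,1)=X -> step reproduces the target at every cell -> ACCEPT
Unique solution: (0,3)=live, (3,1)=live.
Check: live-neighbor counts of every cell in the completed generation 0:
11122
01132
34343
23321
33432
Applying B3/S23 to generation 0 with these counts gives:
___XX
___XX
X_X_X
XXXX_
XX_X_
which matches the target exactly.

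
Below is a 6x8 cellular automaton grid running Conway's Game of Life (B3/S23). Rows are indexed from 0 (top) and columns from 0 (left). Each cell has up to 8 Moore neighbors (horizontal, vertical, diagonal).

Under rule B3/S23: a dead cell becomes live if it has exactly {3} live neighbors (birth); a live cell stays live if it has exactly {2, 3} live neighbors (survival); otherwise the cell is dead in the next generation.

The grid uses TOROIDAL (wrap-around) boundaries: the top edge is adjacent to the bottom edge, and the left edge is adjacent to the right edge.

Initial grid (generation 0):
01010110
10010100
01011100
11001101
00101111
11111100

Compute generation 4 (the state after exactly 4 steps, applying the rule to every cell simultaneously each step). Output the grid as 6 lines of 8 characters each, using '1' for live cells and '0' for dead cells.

Answer: 00000000
00100010
00000000
10100000
10000000
00000011

Derivation:
Simulating step by step:
Generation 0 (given above): 27 live cells
Generation 1: 11 live cells
00000011
11010000
01010001
01000001
00000000
10000000
Generation 2: 9 live cells
01000001
01000010
01000001
00100000
10000000
00000001
Generation 3: 12 live cells
00000011
01100011
11100000
11000000
00000000
00000001
Generation 4: 7 live cells
(generation 4 grid is the final answer)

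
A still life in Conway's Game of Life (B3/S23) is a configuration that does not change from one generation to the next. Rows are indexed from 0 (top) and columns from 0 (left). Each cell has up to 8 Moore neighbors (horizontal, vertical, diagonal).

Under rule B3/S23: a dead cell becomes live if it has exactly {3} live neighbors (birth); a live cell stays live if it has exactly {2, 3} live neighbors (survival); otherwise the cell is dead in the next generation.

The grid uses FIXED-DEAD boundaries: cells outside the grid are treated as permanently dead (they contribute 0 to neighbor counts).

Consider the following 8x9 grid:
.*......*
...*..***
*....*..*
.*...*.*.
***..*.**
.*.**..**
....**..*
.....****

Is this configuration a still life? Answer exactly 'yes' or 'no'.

Compute generation 1 and compare to generation 0 (given above):
Generation 1:
........*
......*.*
....**..*
..*.**.*.
*..*.*...
**.*.....
...*.....
....*****
Cell (0,1) differs: gen0=1 vs gen1=0 -> NOT a still life.

Answer: no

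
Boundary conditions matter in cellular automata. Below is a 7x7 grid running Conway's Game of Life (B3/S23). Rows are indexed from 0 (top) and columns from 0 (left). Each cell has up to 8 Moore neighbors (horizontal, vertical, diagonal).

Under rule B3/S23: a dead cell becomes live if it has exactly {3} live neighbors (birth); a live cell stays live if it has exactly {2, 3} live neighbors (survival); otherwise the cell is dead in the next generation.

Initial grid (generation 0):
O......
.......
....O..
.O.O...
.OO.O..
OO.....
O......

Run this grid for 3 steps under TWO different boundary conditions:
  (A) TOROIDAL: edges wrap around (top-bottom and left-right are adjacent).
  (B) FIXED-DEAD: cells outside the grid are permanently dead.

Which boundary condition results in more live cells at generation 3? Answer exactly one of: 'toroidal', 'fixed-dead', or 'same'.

Under TOROIDAL boundary, generation 3:
O......
.......
...O...
..O.O..
.O..OO.
.....OO
.O....O
Population = 11

Under FIXED-DEAD boundary, generation 3:
.......
.......
...O...
..O.O..
.O..O..
O.OO...
OO.....
Population = 10

Comparison: toroidal=11, fixed-dead=10 -> toroidal

Answer: toroidal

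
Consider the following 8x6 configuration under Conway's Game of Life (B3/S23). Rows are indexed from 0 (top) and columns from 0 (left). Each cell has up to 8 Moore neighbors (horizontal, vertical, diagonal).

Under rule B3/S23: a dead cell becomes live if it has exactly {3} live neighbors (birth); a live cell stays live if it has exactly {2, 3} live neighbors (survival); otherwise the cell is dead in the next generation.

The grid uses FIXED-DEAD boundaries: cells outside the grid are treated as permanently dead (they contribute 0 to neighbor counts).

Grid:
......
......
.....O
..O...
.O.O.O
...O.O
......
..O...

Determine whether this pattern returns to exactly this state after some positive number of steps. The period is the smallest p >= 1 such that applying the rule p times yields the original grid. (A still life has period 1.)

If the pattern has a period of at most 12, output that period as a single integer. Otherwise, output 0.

Answer: 0

Derivation:
Simulating and comparing each generation to the original:
Gen 0 (original, given above): 8 live cells
Gen 1: 4 live cells, differs from original
Gen 2: 3 live cells, differs from original
Gen 3: 4 live cells, differs from original
Gen 4: 4 live cells, differs from original
Gen 5: 4 live cells, differs from original
Gen 6: 4 live cells, differs from original
Gen 7: 4 live cells, differs from original
Gen 8: 4 live cells, differs from original
Gen 9: 4 live cells, differs from original
Gen 10: 4 live cells, differs from original
Gen 11: 4 live cells, differs from original
Gen 12: 4 live cells, differs from original
No period found within 12 steps.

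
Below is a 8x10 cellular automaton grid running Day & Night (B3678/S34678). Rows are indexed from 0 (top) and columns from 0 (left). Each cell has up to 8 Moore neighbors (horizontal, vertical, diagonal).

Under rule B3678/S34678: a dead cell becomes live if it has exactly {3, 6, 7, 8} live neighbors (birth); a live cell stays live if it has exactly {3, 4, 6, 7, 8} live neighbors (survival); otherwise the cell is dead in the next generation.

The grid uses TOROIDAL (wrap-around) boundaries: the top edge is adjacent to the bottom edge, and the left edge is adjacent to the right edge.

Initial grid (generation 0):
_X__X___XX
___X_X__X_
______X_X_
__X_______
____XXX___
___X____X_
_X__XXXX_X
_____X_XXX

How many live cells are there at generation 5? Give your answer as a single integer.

Simulating step by step:
Generation 0 (given above): 25 live cells
Generation 1: 23 live cells
X___XXX__X
____X___X_
_______X__
______XX__
___X______
_____X____
X___XXXXXX
_____X_XXX
Generation 2: 23 live cells
____XXX__X
______XX_X
______XXX_
__________
______X___
_____X_XXX
____XX_X_X
_____XX_XX
Generation 3: 23 live cells
X________X
__________
______XXX_
______X___
_______XX_
____XX_XX_
X___XXXXXX
X____X__XX
Generation 4: 25 live cells
X_______XX
_______XXX
_______X__
______XX__
_____X_XX_
____XXXXX_
X___X___XX
_X__XX___X
Generation 5: 24 live cells
X______X__
X______X_X
_______X__
______XX__
____XXXXX_
____XXX___
X__XXX__XX
X________X
Population at generation 5: 24

Answer: 24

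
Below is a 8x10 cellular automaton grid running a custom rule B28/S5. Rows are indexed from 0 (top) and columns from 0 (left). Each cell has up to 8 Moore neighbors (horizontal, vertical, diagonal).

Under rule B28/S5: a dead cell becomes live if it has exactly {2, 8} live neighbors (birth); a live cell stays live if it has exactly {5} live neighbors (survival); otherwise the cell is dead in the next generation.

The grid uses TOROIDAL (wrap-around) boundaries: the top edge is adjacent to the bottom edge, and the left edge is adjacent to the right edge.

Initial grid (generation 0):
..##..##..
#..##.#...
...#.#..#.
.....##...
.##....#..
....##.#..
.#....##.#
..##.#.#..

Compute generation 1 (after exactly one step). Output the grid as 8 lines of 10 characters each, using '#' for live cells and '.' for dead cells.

Answer: ...#....#.
.#......##
..#......#
.#.#....#.
...#....#.
...#......
#.....#...
#.........

Derivation:
Simulating step by step:
Generation 0 (given above): 27 live cells
Generation 1: 16 live cells
(generation 1 grid is the final answer)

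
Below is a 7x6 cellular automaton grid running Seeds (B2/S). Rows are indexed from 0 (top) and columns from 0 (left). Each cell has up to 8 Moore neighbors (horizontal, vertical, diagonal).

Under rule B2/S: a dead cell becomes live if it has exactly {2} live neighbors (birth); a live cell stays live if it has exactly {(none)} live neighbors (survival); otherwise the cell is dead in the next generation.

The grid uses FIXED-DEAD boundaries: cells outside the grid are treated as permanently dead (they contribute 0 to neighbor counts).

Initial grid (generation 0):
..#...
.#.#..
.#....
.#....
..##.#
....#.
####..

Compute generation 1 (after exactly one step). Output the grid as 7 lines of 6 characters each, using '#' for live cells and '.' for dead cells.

Simulating step by step:
Generation 0 (given above): 13 live cells
Generation 1: 10 live cells
(generation 1 grid is the final answer)

Answer: .#.#..
#.....
......
#..##.
.#....
#....#
....#.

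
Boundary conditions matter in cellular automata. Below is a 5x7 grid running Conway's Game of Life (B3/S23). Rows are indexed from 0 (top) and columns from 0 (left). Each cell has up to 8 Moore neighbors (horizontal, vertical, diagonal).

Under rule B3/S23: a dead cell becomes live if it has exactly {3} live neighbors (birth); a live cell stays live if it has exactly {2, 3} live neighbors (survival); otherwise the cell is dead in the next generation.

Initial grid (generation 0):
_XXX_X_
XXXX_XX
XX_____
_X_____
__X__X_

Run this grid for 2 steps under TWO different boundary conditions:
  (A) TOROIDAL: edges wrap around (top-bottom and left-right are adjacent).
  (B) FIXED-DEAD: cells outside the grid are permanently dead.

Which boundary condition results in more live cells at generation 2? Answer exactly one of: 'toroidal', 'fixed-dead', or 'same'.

Under TOROIDAL boundary, generation 2:
___X_X_
____X__
_XX____
_XXX___
_XXXX__
Population = 12

Under FIXED-DEAD boundary, generation 2:
_____XX
_____XX
_XX____
_X_____
_X_____
Population = 8

Comparison: toroidal=12, fixed-dead=8 -> toroidal

Answer: toroidal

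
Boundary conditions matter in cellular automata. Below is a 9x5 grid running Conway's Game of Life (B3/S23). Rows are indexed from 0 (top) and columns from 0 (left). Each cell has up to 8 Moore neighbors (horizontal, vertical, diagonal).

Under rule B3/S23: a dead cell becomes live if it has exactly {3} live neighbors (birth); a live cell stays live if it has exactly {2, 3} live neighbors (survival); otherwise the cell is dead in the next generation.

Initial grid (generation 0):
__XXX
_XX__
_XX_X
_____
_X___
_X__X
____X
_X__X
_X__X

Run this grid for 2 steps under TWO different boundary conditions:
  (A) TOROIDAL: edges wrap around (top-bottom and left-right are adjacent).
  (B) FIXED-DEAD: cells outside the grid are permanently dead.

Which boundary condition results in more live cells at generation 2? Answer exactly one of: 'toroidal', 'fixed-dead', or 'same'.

Under TOROIDAL boundary, generation 2:
___XX
_XX_X
___X_
___X_
X____
____X
___XX
__X__
____X
Population = 13

Under FIXED-DEAD boundary, generation 2:
__XX_
____X
_X_X_
_X_X_
_____
_____
___XX
___XX
_____
Population = 11

Comparison: toroidal=13, fixed-dead=11 -> toroidal

Answer: toroidal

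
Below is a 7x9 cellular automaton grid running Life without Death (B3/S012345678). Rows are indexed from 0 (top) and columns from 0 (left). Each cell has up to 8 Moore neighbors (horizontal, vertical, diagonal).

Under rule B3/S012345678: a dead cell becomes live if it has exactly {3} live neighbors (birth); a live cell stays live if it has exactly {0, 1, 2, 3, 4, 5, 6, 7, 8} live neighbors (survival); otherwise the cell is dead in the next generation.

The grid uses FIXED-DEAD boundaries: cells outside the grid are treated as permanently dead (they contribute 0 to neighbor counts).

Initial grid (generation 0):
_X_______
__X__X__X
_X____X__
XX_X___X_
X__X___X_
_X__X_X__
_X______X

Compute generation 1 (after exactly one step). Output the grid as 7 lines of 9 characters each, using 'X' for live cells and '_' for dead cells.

Simulating step by step:
Generation 0 (given above): 18 live cells
Generation 1: 27 live cells
(generation 1 grid is the final answer)

Answer: _X_______
_XX__X__X
XX____XX_
XX_X__XX_
X__XX_XX_
XXX_X_XX_
_X______X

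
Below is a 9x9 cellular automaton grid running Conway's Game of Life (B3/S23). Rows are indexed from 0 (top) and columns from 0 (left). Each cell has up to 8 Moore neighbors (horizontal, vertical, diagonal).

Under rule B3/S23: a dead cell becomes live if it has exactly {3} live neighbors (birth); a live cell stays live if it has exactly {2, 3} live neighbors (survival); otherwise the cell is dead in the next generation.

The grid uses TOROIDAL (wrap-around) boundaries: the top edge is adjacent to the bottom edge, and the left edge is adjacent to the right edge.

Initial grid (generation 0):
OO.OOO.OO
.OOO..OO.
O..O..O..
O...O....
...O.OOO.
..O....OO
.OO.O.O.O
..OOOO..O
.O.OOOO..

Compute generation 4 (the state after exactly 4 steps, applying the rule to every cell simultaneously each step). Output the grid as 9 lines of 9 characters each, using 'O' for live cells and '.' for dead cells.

Simulating step by step:
Generation 0 (given above): 39 live cells
Generation 1: 27 live cells
........O
.........
O..OOOOOO
...OO..OO
...OOOOO.
OOO.O...O
.O..O.O.O
.........
.O.......
Generation 2: 22 live cells
.........
O...OOO..
O..O.OO..
O.O......
.O....O..
.OO.....O
.OOO.O.OO
O........
.........
Generation 3: 21 live cells
.....O...
....O.O..
O..O..O.O
O.O..OO..
.........
...O..O.O
...O...OO
OOO.....O
.........
Generation 4: 29 live cells
(generation 4 grid is the final answer)

Answer: .....O...
....O.OO.
OO.OO.O.O
OO...OOOO
.....OOO.
........O
.O.O.....
OOO....OO
OO.......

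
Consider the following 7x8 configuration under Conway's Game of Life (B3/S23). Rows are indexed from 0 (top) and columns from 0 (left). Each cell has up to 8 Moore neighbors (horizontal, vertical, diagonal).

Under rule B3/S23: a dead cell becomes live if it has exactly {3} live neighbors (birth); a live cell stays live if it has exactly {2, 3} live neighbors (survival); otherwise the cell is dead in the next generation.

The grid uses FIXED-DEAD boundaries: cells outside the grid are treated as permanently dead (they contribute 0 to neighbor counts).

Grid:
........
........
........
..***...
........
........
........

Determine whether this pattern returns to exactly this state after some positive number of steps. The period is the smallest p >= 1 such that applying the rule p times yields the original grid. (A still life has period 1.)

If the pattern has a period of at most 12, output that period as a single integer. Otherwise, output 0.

Simulating and comparing each generation to the original:
Gen 0 (original, given above): 3 live cells
Gen 1: 3 live cells, differs from original
Gen 2: 3 live cells, MATCHES original -> period = 2

Answer: 2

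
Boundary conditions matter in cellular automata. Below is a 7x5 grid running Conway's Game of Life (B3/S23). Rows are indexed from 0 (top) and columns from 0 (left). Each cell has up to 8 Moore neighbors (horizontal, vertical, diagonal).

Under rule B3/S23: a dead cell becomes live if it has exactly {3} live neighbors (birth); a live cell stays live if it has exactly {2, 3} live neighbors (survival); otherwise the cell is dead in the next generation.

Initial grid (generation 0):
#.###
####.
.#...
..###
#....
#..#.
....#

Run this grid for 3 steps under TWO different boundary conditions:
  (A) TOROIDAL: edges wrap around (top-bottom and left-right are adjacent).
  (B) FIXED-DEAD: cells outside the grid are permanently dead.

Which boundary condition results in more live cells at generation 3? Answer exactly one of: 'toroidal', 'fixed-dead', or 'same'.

Answer: same

Derivation:
Under TOROIDAL boundary, generation 3:
.....
#####
###..
.#...
....#
.....
.....
Population = 10

Under FIXED-DEAD boundary, generation 3:
.....
#####
#.#.#
#..#.
.....
.....
.....
Population = 10

Comparison: toroidal=10, fixed-dead=10 -> same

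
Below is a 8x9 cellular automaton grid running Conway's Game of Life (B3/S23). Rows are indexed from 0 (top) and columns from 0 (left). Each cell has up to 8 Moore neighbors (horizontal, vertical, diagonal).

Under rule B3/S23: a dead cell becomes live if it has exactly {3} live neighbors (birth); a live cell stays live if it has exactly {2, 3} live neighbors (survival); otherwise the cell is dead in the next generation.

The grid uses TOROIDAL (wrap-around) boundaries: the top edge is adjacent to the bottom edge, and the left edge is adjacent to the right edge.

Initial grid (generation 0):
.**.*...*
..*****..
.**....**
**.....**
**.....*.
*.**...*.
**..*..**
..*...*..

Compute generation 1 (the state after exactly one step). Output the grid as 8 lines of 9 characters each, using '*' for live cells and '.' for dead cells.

Answer: .*..*.**.
....***.*
....**...
......*..
......**.
..**..**.
*.....**.
..*..*...

Derivation:
Simulating step by step:
Generation 0 (given above): 31 live cells
Generation 1: 22 live cells
(generation 1 grid is the final answer)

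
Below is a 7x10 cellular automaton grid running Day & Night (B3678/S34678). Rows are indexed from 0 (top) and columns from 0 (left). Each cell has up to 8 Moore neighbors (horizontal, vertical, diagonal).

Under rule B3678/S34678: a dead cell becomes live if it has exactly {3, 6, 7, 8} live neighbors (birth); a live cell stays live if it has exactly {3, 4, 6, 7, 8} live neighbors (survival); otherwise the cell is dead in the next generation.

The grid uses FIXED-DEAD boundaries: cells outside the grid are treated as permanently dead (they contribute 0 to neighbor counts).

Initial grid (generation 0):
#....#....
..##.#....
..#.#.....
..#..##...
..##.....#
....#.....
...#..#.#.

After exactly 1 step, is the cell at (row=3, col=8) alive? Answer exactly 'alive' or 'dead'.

Answer: dead

Derivation:
Simulating step by step:
Generation 0 (given above): 17 live cells
Generation 1: 14 live cells
....#.....
.#.#......
.##.#.#...
.##.#.....
...###....
..#.......
..........

Cell (3,8) at generation 1: 0 -> dead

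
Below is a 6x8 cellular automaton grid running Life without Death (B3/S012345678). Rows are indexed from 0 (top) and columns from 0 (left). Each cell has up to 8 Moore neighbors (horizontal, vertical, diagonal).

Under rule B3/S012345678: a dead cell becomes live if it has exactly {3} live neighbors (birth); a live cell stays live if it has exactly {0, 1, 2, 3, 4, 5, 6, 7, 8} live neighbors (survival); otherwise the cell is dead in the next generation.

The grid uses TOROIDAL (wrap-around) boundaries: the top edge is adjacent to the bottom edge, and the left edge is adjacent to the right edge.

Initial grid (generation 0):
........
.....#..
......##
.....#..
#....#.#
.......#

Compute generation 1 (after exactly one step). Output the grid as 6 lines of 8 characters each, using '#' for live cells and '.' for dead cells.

Answer: ........
.....##.
.....###
#....#..
#....#.#
#.....##

Derivation:
Simulating step by step:
Generation 0 (given above): 8 live cells
Generation 1: 13 live cells
(generation 1 grid is the final answer)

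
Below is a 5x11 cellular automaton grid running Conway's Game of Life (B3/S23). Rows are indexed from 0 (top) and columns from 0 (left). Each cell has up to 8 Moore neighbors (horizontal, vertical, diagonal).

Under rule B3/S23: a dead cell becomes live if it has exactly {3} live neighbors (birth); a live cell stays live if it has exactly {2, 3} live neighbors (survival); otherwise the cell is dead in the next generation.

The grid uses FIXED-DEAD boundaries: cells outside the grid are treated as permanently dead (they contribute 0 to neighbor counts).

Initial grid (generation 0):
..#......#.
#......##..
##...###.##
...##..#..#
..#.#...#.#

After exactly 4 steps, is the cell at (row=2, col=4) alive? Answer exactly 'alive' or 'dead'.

Answer: alive

Derivation:
Simulating step by step:
Generation 0 (given above): 20 live cells
Generation 1: 18 live cells
........#..
#......#..#
##..##...##
.####..#..#
....#....#.
Generation 2: 18 live cells
...........
##......#.#
#...###.###
###.....#.#
..#.#......
Generation 3: 18 live cells
...........
##...#.##.#
..#..#..#.#
#.#.#..##.#
..##.......
Generation 4: 17 live cells
...........
.#....###..
#.####....#
..#.#..##..
.###.......

Cell (2,4) at generation 4: 1 -> alive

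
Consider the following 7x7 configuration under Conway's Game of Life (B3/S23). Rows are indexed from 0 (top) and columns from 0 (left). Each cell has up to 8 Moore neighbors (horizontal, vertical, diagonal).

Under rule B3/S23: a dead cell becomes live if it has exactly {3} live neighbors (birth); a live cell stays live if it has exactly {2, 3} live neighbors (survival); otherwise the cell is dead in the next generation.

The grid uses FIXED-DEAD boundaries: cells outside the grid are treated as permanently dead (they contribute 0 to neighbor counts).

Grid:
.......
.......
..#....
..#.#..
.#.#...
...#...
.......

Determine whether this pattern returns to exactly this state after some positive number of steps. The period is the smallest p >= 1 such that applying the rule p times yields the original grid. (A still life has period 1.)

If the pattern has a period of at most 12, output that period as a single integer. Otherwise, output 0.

Simulating and comparing each generation to the original:
Gen 0 (original, given above): 6 live cells
Gen 1: 6 live cells, differs from original
Gen 2: 6 live cells, MATCHES original -> period = 2

Answer: 2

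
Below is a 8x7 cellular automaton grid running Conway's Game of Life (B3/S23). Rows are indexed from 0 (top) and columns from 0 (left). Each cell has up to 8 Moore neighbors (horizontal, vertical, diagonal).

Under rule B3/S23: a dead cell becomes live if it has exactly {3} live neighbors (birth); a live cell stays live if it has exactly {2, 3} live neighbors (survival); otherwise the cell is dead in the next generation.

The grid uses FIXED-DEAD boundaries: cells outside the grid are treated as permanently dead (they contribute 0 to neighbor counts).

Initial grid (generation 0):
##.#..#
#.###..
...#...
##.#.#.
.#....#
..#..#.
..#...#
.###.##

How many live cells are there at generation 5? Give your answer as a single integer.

Answer: 12

Derivation:
Simulating step by step:
Generation 0 (given above): 24 live cells
Generation 1: 26 live cells
##.##..
#...#..
#......
##..#..
##..###
.##..##
....#.#
.###.##
Generation 2: 22 live cells
##.##..
#..##..
#......
....#..
...##.#
####...
....#..
..#####
Generation 3: 23 live cells
#####..
#.###..
...##..
...###.
.#..##.
.##..#.
.......
...###.
Generation 4: 15 live cells
#...#..
#....#.
.......
..#....
.#....#
.##.##.
..##.#.
....#..
Generation 5: 12 live cells
.......
.......
.......
.......
.#.#.#.
.#..###
.##..#.
...##..
Population at generation 5: 12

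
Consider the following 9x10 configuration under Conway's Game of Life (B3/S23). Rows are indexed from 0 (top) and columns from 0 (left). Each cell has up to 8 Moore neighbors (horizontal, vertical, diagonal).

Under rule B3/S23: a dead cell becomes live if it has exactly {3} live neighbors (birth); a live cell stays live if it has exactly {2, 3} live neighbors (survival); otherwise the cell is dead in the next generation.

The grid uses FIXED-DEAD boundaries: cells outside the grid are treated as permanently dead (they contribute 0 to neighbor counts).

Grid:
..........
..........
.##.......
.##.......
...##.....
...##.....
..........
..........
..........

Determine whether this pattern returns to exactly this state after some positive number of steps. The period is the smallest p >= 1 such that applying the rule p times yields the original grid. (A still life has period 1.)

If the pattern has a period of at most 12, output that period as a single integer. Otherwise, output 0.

Simulating and comparing each generation to the original:
Gen 0 (original, given above): 8 live cells
Gen 1: 6 live cells, differs from original
Gen 2: 8 live cells, MATCHES original -> period = 2

Answer: 2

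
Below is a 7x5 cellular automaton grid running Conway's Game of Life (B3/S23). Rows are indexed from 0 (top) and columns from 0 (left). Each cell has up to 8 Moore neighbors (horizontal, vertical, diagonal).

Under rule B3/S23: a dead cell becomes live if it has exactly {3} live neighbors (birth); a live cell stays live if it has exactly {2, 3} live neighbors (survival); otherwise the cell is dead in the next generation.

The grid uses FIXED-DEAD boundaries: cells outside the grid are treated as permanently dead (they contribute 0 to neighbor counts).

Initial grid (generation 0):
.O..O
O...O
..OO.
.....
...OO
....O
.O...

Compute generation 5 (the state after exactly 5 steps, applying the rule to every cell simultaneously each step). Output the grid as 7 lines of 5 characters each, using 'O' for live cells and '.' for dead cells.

Answer: .....
..O..
.O.O.
O....
.O.O.
..O..
.....

Derivation:
Simulating step by step:
Generation 0 (given above): 10 live cells
Generation 1: 10 live cells
.....
.OO.O
...O.
..O.O
...OO
...OO
.....
Generation 2: 9 live cells
.....
..OO.
.O..O
..O.O
..O..
...OO
.....
Generation 3: 9 live cells
.....
..OO.
.O..O
.OO..
..O.O
...O.
.....
Generation 4: 8 live cells
.....
..OO.
.O...
.OO..
.OO..
...O.
.....
Generation 5: 7 live cells
(generation 5 grid is the final answer)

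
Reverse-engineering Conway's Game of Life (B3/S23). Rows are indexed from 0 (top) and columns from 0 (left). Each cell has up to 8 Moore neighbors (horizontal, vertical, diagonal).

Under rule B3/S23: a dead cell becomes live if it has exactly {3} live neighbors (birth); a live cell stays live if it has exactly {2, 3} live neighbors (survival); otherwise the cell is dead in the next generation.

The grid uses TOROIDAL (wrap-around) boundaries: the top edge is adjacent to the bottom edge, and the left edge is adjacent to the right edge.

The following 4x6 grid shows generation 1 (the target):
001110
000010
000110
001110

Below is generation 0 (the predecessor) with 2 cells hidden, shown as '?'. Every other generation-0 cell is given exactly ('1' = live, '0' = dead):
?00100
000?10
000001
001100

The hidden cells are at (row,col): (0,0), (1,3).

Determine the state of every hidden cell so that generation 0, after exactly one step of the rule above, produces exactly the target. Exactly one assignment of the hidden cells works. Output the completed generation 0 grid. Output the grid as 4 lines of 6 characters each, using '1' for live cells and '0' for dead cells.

Answer: 000100
000010
000001
001100

Derivation:
Hidden generation-0 cells (in order): (0,0), (1,3).
A hidden cell only influences target cells in its own 3x3 neighborhood. Try each of the 2^2 = 4 assignments, step the completed generation 0 forward once under B3/S23, and compare with the target:
  (0,0)=0 (1,3)=0 -> step reproduces the target at every cell -> ACCEPT
  (0,0)=0 (1,3)=1 -> step gives (0,2)='0' but target has '1' -> reject
  (0,0)=1 (1,3)=0 -> step gives (1,5)='1' but target has '0' -> reject
  (0,0)=1 (1,3)=1 -> step gives (0,2)='0' but target has '1' -> reject
Unique solution: (0,0)=dead, (1,3)=dead.
Check: live-neighbor counts of every cell in the completed generation 0:
013331
101222
112331
112231
Applying B3/S23 to generation 0 with these counts gives:
001110
000010
000110
001110
which matches the target exactly.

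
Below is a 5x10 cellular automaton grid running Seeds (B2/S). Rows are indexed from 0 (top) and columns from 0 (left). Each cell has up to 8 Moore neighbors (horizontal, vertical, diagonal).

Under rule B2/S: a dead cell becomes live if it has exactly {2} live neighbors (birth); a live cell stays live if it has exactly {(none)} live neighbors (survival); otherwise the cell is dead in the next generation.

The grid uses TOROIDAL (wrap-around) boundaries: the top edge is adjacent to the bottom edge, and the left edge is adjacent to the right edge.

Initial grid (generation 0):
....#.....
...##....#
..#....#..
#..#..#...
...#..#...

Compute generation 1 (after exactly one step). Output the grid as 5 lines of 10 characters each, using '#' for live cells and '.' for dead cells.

Simulating step by step:
Generation 0 (given above): 11 live cells
Generation 1: 15 live cells
(generation 1 grid is the final answer)

Answer: ..#.......
..#..#..#.
##...##.##
.#..##....
..#....#..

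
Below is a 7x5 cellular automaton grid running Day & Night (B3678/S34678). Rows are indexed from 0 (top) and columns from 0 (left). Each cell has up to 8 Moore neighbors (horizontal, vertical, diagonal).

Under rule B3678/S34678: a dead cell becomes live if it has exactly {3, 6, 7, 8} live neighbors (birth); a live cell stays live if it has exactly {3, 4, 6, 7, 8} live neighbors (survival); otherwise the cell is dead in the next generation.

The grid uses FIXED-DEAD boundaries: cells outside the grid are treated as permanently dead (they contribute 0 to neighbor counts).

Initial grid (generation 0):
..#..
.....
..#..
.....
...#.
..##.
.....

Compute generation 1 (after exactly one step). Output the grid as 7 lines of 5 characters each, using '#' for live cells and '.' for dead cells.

Simulating step by step:
Generation 0 (given above): 5 live cells
Generation 1: 1 live cells
(generation 1 grid is the final answer)

Answer: .....
.....
.....
.....
..#..
.....
.....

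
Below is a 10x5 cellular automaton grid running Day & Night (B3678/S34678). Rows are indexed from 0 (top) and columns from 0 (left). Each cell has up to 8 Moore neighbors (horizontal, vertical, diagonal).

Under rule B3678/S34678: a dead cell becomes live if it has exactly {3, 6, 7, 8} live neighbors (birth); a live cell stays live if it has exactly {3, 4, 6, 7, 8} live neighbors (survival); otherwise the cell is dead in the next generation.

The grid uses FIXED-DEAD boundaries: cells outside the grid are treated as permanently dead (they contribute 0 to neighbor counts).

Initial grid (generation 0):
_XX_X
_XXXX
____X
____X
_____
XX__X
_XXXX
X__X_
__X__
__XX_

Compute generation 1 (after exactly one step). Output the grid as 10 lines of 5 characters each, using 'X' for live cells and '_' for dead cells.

Answer: _XX__
_XX_X
__X_X
_____
_____
_X___
_XXXX
___XX
_XX__
_____

Derivation:
Simulating step by step:
Generation 0 (given above): 21 live cells
Generation 1: 16 live cells
(generation 1 grid is the final answer)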